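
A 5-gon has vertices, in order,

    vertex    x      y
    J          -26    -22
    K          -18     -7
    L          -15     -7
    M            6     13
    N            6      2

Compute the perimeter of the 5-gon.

100

|JK| = √((8)² + (15)²) = √289 = 17
|KL| = √((3)² + (0)²) = √9 = 3
|LM| = √((21)² + (20)²) = √841 = 29
|MN| = √((0)² + (-11)²) = √121 = 11
|NJ| = √((-32)² + (-24)²) = √1600 = 40
Perimeter = 17 + 3 + 29 + 11 + 40 = 100.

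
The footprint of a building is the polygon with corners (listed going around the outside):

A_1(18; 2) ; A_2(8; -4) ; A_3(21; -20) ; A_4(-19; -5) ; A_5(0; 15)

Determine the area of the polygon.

Apply the surveyor's formula: 2A = Σ (x_i·y_{i+1} − x_{i+1}·y_i), indices taken mod 5.
Σ = (-88) + (-76) + (-485) + (-285) + (-270) = -1204
Area = |Σ|/2 = 602.

602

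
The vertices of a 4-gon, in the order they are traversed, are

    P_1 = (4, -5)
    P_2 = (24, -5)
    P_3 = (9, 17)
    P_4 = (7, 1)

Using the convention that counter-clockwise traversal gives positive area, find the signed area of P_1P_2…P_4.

Σ = (100) + (453) + (-110) + (-39) = 404
Signed area = Σ/2 = 202 (positive ⇒ counter-clockwise traversal).

202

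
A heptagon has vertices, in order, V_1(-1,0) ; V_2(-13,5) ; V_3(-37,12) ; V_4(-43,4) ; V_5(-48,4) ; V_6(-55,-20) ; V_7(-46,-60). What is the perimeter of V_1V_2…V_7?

|V_1V_2| = √((-12)² + (5)²) = √169 = 13
|V_2V_3| = √((-24)² + (7)²) = √625 = 25
|V_3V_4| = √((-6)² + (-8)²) = √100 = 10
|V_4V_5| = √((-5)² + (0)²) = √25 = 5
|V_5V_6| = √((-7)² + (-24)²) = √625 = 25
|V_6V_7| = √((9)² + (-40)²) = √1681 = 41
|V_7V_1| = √((45)² + (60)²) = √5625 = 75
Perimeter = 13 + 25 + 10 + 5 + 25 + 41 + 75 = 194.

194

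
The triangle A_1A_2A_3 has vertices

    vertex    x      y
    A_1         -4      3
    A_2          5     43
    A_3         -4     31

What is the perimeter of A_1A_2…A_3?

84

|A_1A_2| = √((9)² + (40)²) = √1681 = 41
|A_2A_3| = √((-9)² + (-12)²) = √225 = 15
|A_3A_1| = √((0)² + (-28)²) = √784 = 28
Perimeter = 41 + 15 + 28 = 84.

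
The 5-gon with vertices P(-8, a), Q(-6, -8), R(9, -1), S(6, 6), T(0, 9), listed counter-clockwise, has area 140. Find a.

The doubled signed area Σ (x_i y_{i+1} − x_{i+1} y_i) is linear in a.
With a=0 it equals 328; the coefficient of a is 6 (from the two edges through P).
So 6·a + 328 = 2·140 = 280 ⇒ a = -8.

-8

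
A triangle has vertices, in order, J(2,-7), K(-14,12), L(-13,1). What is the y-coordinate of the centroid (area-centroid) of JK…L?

Apply the surveyor's formula. First the cross-terms c_i = x_i·y_{i+1} − x_{i+1}·y_i:
  -74, 142, 89  ⇒  2A = 157, A = 78.5.
Then Σ (y_i + y_{i+1})·c_i = 942, so ȳ = 942 / (6·78.5) = 2.

2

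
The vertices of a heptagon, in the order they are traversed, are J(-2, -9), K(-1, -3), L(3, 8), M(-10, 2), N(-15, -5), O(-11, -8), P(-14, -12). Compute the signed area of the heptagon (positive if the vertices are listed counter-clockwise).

Apply the surveyor's formula: 2A = Σ (x_i·y_{i+1} − x_{i+1}·y_i), indices taken mod 7.
Σ = (-3) + (1) + (86) + (80) + (65) + (20) + (102) = 351
Signed area = Σ/2 = 175.5 (positive ⇒ counter-clockwise traversal).

175.5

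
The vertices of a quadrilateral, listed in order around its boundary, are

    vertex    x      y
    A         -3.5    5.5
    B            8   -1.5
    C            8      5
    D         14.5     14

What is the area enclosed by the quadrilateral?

Apply the shoelace (surveyor's) formula: 2A = Σ (x_i·y_{i+1} − x_{i+1}·y_i), indices taken mod 4.
A→B: (-3.5)(-1.5) − (8)(5.5) = -38.75
B→C: (8)(5) − (8)(-1.5) = 52
C→D: (8)(14) − (14.5)(5) = 39.5
D→A: (14.5)(5.5) − (-3.5)(14) = 128.75
Σ = 181.5
Area = |Σ|/2 = 90.75.

90.75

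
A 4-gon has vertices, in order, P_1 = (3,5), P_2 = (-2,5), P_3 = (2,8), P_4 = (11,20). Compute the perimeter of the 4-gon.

42

|P_1P_2| = √((-5)² + (0)²) = √25 = 5
|P_2P_3| = √((4)² + (3)²) = √25 = 5
|P_3P_4| = √((9)² + (12)²) = √225 = 15
|P_4P_1| = √((-8)² + (-15)²) = √289 = 17
Perimeter = 5 + 5 + 15 + 17 = 42.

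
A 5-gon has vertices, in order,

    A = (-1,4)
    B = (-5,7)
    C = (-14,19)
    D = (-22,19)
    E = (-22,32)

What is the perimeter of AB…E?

76

|AB| = √((-4)² + (3)²) = √25 = 5
|BC| = √((-9)² + (12)²) = √225 = 15
|CD| = √((-8)² + (0)²) = √64 = 8
|DE| = √((0)² + (13)²) = √169 = 13
|EA| = √((21)² + (-28)²) = √1225 = 35
Perimeter = 5 + 15 + 8 + 13 + 35 = 76.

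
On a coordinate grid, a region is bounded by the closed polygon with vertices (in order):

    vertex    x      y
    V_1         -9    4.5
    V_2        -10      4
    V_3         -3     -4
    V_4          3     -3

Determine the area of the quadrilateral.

Apply the shoelace (surveyor's) formula: 2A = Σ (x_i·y_{i+1} − x_{i+1}·y_i), indices taken mod 4.
Σ = (9) + (52) + (21) + (-13.5) = 68.5
Area = |Σ|/2 = 34.25.

34.25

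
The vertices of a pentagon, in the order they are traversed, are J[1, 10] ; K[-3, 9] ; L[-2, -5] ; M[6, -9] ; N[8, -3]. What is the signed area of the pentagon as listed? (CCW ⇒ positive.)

Σ = (39) + (33) + (48) + (54) + (83) = 257
Signed area = Σ/2 = 128.5 (positive ⇒ counter-clockwise traversal).

128.5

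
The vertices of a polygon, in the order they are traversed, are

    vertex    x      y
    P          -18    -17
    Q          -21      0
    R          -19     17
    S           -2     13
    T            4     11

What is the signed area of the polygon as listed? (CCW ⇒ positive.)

Cross-terms: -357, -357, -213, -74, 130  ⇒  Σ = -871
Signed area = Σ/2 = -435.5 (negative ⇒ clockwise traversal).

-435.5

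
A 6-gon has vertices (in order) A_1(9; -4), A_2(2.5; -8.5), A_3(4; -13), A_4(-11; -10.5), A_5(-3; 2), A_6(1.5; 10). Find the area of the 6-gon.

216.25

Apply the shoelace (surveyor's) formula: 2A = Σ (x_i·y_{i+1} − x_{i+1}·y_i), indices taken mod 6.
Σ = (-66.5) + (1.5) + (-185) + (-53.5) + (-33) + (-96) = -432.5
Area = |Σ|/2 = 216.25.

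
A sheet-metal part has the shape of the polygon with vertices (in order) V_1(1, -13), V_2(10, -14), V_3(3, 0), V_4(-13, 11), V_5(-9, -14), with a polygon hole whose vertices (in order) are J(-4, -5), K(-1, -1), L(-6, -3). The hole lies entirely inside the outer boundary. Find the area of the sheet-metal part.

Outer boundary:
Σ = (116) + (42) + (33) + (281) + (131) = 603
Area = |Σ|/2 = 301.5.
Hole:
Σ = (-1) + (-3) + (18) = 14
Area = |Σ|/2 = 7.
Net area = 301.5 − 7 = 294.5.

294.5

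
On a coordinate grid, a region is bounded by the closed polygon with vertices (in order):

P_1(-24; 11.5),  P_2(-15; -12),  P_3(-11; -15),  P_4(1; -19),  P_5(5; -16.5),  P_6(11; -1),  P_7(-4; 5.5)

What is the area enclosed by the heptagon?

Apply the shoelace (surveyor's) formula: 2A = Σ (x_i·y_{i+1} − x_{i+1}·y_i), indices taken mod 7.
Σ = (460.5) + (93) + (224) + (78.5) + (176.5) + (56.5) + (86) = 1175
Area = |Σ|/2 = 587.5.

587.5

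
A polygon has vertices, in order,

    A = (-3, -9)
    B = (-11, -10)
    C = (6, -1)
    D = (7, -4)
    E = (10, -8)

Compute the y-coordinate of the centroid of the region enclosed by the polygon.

Apply the shoelace formula. First the cross-terms c_i = x_i·y_{i+1} − x_{i+1}·y_i:
  -69, 71, -17, -16, -114  ⇒  2A = -145, A = -72.5.
Then Σ (y_i + y_{i+1})·c_i = 2745, so ȳ = 2745 / (6·(-72.5)) = -183/29.

-183/29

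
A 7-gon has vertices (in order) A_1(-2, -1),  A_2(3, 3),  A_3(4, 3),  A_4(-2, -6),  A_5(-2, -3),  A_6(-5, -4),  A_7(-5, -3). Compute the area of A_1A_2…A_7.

Apply the shoelace formula: 2A = Σ (x_i·y_{i+1} − x_{i+1}·y_i), indices taken mod 7.
A_1→A_2: (-2)(3) − (3)(-1) = -3
A_2→A_3: (3)(3) − (4)(3) = -3
A_3→A_4: (4)(-6) − (-2)(3) = -18
A_4→A_5: (-2)(-3) − (-2)(-6) = -6
A_5→A_6: (-2)(-4) − (-5)(-3) = -7
A_6→A_7: (-5)(-3) − (-5)(-4) = -5
A_7→A_1: (-5)(-1) − (-2)(-3) = -1
Σ = -43
Area = |Σ|/2 = 21.5.

21.5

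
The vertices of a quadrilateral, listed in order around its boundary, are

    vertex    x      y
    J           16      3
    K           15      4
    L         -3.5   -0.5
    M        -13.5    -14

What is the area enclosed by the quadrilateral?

Cross-terms: 19, 6.5, 42.25, 183.5  ⇒  Σ = 251.25
Area = |Σ|/2 = 125.625.

125.625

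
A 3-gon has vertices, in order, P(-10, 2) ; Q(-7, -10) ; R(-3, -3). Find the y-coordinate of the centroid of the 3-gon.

-11/3

Apply the shoelace formula. First the cross-terms c_i = x_i·y_{i+1} − x_{i+1}·y_i:
  114, -9, -36  ⇒  2A = 69, A = 34.5.
Then Σ (y_i + y_{i+1})·c_i = -759, so ȳ = -759 / (6·34.5) = -11/3.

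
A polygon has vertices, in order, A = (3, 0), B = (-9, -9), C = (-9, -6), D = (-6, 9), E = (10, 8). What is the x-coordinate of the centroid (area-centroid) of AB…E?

-57/37

Apply Gauss's area formula. First the cross-terms c_i = x_i·y_{i+1} − x_{i+1}·y_i:
  -27, -27, -117, -138, -24  ⇒  2A = -333, A = -166.5.
Then Σ (x_i + x_{i+1})·c_i = 1539, so x̄ = 1539 / (6·(-166.5)) = -57/37.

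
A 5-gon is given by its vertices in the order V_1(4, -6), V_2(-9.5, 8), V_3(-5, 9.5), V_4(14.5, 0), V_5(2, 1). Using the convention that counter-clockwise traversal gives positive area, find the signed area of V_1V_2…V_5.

Apply the shoelace (surveyor's) formula: 2A = Σ (x_i·y_{i+1} − x_{i+1}·y_i), indices taken mod 5.
Cross-terms: -25, -50.25, -137.75, 14.5, -16  ⇒  Σ = -214.5
Signed area = Σ/2 = -107.25 (negative ⇒ clockwise traversal).

-107.25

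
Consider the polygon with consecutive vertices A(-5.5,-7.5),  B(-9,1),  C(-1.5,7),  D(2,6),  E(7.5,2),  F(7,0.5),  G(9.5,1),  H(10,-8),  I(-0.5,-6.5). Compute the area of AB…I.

Apply the shoelace formula: 2A = Σ (x_i·y_{i+1} − x_{i+1}·y_i), indices taken mod 9.
A→B: (-5.5)(1) − (-9)(-7.5) = -73
B→C: (-9)(7) − (-1.5)(1) = -61.5
C→D: (-1.5)(6) − (2)(7) = -23
D→E: (2)(2) − (7.5)(6) = -41
E→F: (7.5)(0.5) − (7)(2) = -10.25
F→G: (7)(1) − (9.5)(0.5) = 2.25
G→H: (9.5)(-8) − (10)(1) = -86
H→I: (10)(-6.5) − (-0.5)(-8) = -69
I→A: (-0.5)(-7.5) − (-5.5)(-6.5) = -32
Σ = -393.5
Area = |Σ|/2 = 196.75.

196.75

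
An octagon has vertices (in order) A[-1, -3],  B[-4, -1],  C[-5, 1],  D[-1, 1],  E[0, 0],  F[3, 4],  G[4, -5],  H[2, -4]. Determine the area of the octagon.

35.5

A→B: (-1)(-1) − (-4)(-3) = -11
B→C: (-4)(1) − (-5)(-1) = -9
C→D: (-5)(1) − (-1)(1) = -4
D→E: (-1)(0) − (0)(1) = 0
E→F: (0)(4) − (3)(0) = 0
F→G: (3)(-5) − (4)(4) = -31
G→H: (4)(-4) − (2)(-5) = -6
H→A: (2)(-3) − (-1)(-4) = -10
Σ = -71
Area = |Σ|/2 = 35.5.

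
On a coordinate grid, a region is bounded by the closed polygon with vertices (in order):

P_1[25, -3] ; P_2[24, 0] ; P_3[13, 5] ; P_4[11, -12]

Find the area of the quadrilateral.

124

Apply the surveyor's formula: 2A = Σ (x_i·y_{i+1} − x_{i+1}·y_i), indices taken mod 4.
Cross-terms: 72, 120, -211, 267  ⇒  Σ = 248
Area = |Σ|/2 = 124.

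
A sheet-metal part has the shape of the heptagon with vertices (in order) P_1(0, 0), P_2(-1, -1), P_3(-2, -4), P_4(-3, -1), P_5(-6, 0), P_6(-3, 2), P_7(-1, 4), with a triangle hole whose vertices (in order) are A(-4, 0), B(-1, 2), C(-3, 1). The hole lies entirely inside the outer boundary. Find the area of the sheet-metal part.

Outer boundary:
Apply the surveyor's formula: 2A = Σ (x_i·y_{i+1} − x_{i+1}·y_i), indices taken mod 7.
Cross-terms: 0, 2, -10, -6, -12, -10, 0  ⇒  Σ = -36
Area = |Σ|/2 = 18.
Hole:
Apply the shoelace formula: 2A = Σ (x_i·y_{i+1} − x_{i+1}·y_i), indices taken mod 3.
A→B: (-4)(2) − (-1)(0) = -8
B→C: (-1)(1) − (-3)(2) = 5
C→A: (-3)(0) − (-4)(1) = 4
Σ = 1
Area = |Σ|/2 = 0.5.
Net area = 18 − 0.5 = 17.5.

17.5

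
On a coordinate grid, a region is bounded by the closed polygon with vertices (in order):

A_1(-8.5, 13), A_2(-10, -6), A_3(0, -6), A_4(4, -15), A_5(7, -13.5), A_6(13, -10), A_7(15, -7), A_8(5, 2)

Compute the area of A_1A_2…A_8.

Apply the shoelace (surveyor's) formula: 2A = Σ (x_i·y_{i+1} − x_{i+1}·y_i), indices taken mod 8.
Cross-terms: 181, 60, 24, 51, 105.5, 59, 65, 82  ⇒  Σ = 627.5
Area = |Σ|/2 = 313.75.

313.75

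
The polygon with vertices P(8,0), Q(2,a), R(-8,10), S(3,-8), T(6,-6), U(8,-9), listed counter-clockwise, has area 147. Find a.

Write out the shoelace sum; only the two edges meeting at Q involve a:
2·Area = [(8·a − 2·0) + (2·10 − (-8)·a)] + 130
       = 16·a + 150 = 294
⇒ a = 9.

9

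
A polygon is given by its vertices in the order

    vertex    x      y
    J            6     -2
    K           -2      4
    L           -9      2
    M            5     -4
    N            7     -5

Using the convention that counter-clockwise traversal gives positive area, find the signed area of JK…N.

48.5

Apply the shoelace formula: 2A = Σ (x_i·y_{i+1} − x_{i+1}·y_i), indices taken mod 5.
J→K: (6)(4) − (-2)(-2) = 20
K→L: (-2)(2) − (-9)(4) = 32
L→M: (-9)(-4) − (5)(2) = 26
M→N: (5)(-5) − (7)(-4) = 3
N→J: (7)(-2) − (6)(-5) = 16
Σ = 97
Signed area = Σ/2 = 48.5 (positive ⇒ counter-clockwise traversal).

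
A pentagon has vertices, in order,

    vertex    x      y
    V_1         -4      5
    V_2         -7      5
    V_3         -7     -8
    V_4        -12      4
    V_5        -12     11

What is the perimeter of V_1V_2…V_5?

|V_1V_2| = √((-3)² + (0)²) = √9 = 3
|V_2V_3| = √((0)² + (-13)²) = √169 = 13
|V_3V_4| = √((-5)² + (12)²) = √169 = 13
|V_4V_5| = √((0)² + (7)²) = √49 = 7
|V_5V_1| = √((8)² + (-6)²) = √100 = 10
Perimeter = 3 + 13 + 13 + 7 + 10 = 46.

46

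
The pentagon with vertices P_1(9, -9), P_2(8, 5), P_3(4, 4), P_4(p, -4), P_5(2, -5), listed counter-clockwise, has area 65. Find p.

2

The doubled signed area Σ (x_i y_{i+1} − x_{i+1} y_i) is linear in p.
With p=0 it equals 148; the coefficient of p is -9 (from the two edges through P_4).
So -9·p + 148 = 2·65 = 130 ⇒ p = 2.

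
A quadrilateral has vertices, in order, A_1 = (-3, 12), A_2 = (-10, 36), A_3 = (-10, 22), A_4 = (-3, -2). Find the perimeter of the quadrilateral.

78

|A_1A_2| = √((-7)² + (24)²) = √625 = 25
|A_2A_3| = √((0)² + (-14)²) = √196 = 14
|A_3A_4| = √((7)² + (-24)²) = √625 = 25
|A_4A_1| = √((0)² + (14)²) = √196 = 14
Perimeter = 25 + 14 + 25 + 14 = 78.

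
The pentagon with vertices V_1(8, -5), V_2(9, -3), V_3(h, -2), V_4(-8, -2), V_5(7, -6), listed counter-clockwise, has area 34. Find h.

The doubled signed area Σ (x_i y_{i+1} − x_{i+1} y_i) is linear in h.
With h=0 it equals 62; the coefficient of h is 1 (from the two edges through V_3).
So 1·h + 62 = 2·34 = 68 ⇒ h = 6.

6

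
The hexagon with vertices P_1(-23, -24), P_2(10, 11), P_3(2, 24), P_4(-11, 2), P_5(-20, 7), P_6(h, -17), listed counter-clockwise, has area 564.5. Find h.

-24

The doubled signed area Σ (x_i y_{i+1} − x_{i+1} y_i) is linear in h.
With h=0 it equals 385; the coefficient of h is -31 (from the two edges through P_6).
So -31·h + 385 = 2·564.5 = 1129 ⇒ h = -24.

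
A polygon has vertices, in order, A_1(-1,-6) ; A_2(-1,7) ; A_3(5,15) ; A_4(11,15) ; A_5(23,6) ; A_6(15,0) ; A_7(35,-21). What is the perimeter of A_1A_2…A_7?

|A_1A_2| = √((0)² + (13)²) = √169 = 13
|A_2A_3| = √((6)² + (8)²) = √100 = 10
|A_3A_4| = √((6)² + (0)²) = √36 = 6
|A_4A_5| = √((12)² + (-9)²) = √225 = 15
|A_5A_6| = √((-8)² + (-6)²) = √100 = 10
|A_6A_7| = √((20)² + (-21)²) = √841 = 29
|A_7A_1| = √((-36)² + (15)²) = √1521 = 39
Perimeter = 13 + 10 + 6 + 15 + 10 + 29 + 39 = 122.

122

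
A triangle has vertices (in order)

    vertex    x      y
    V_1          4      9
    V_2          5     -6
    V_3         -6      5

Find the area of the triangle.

Cross-terms: -69, -11, -74  ⇒  Σ = -154
Area = |Σ|/2 = 77.

77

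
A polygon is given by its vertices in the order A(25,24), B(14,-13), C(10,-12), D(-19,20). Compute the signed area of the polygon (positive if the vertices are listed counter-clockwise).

Apply the surveyor's formula: 2A = Σ (x_i·y_{i+1} − x_{i+1}·y_i), indices taken mod 4.
Σ = (-661) + (-38) + (-28) + (-956) = -1683
Signed area = Σ/2 = -841.5 (negative ⇒ clockwise traversal).

-841.5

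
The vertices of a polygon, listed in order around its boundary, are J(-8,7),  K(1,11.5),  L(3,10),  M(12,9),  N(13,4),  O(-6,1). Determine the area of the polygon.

Apply the surveyor's formula: 2A = Σ (x_i·y_{i+1} − x_{i+1}·y_i), indices taken mod 6.
J→K: (-8)(11.5) − (1)(7) = -99
K→L: (1)(10) − (3)(11.5) = -24.5
L→M: (3)(9) − (12)(10) = -93
M→N: (12)(4) − (13)(9) = -69
N→O: (13)(1) − (-6)(4) = 37
O→J: (-6)(7) − (-8)(1) = -34
Σ = -282.5
Area = |Σ|/2 = 141.25.

141.25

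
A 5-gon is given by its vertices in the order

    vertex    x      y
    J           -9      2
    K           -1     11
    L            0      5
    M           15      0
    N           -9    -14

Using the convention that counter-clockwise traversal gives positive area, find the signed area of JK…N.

-265.5

Cross-terms: -97, -5, -75, -210, -144  ⇒  Σ = -531
Signed area = Σ/2 = -265.5 (negative ⇒ clockwise traversal).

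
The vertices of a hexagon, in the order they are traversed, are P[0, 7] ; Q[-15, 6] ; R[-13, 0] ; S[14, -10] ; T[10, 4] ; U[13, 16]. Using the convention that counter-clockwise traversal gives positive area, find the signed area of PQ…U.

Apply Gauss's area formula: 2A = Σ (x_i·y_{i+1} − x_{i+1}·y_i), indices taken mod 6.
P→Q: (0)(6) − (-15)(7) = 105
Q→R: (-15)(0) − (-13)(6) = 78
R→S: (-13)(-10) − (14)(0) = 130
S→T: (14)(4) − (10)(-10) = 156
T→U: (10)(16) − (13)(4) = 108
U→P: (13)(7) − (0)(16) = 91
Σ = 668
Signed area = Σ/2 = 334 (positive ⇒ counter-clockwise traversal).

334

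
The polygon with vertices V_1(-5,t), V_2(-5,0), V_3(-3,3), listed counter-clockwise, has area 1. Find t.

1

The doubled signed area Σ (x_i y_{i+1} − x_{i+1} y_i) is linear in t.
With t=0 it equals 0; the coefficient of t is 2 (from the two edges through V_1).
So 2·t + 0 = 2·1 = 2 ⇒ t = 1.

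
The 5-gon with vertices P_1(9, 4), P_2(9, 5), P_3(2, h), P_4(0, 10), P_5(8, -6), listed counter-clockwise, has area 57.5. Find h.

10

The doubled signed area Σ (x_i y_{i+1} − x_{i+1} y_i) is linear in h.
With h=0 it equals 25; the coefficient of h is 9 (from the two edges through P_3).
So 9·h + 25 = 2·57.5 = 115 ⇒ h = 10.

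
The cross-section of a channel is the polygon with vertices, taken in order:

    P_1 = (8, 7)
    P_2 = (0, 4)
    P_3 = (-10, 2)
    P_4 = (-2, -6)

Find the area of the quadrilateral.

85

Apply the surveyor's formula: 2A = Σ (x_i·y_{i+1} − x_{i+1}·y_i), indices taken mod 4.
Σ = (32) + (40) + (64) + (34) = 170
Area = |Σ|/2 = 85.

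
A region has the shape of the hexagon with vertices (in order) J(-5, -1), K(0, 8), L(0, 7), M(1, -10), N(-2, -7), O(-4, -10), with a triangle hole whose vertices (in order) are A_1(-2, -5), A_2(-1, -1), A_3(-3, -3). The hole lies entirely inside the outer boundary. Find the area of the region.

61

Outer boundary:
Apply the shoelace (surveyor's) formula: 2A = Σ (x_i·y_{i+1} − x_{i+1}·y_i), indices taken mod 6.
J→K: (-5)(8) − (0)(-1) = -40
K→L: (0)(7) − (0)(8) = 0
L→M: (0)(-10) − (1)(7) = -7
M→N: (1)(-7) − (-2)(-10) = -27
N→O: (-2)(-10) − (-4)(-7) = -8
O→J: (-4)(-1) − (-5)(-10) = -46
Σ = -128
Area = |Σ|/2 = 64.
Hole:
Apply the surveyor's formula: 2A = Σ (x_i·y_{i+1} − x_{i+1}·y_i), indices taken mod 3.
Σ = (-3) + (0) + (9) = 6
Area = |Σ|/2 = 3.
Net area = 64 − 3 = 61.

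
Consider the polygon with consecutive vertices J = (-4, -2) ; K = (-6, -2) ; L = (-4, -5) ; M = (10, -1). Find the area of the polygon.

24

Apply the shoelace (surveyor's) formula: 2A = Σ (x_i·y_{i+1} − x_{i+1}·y_i), indices taken mod 4.
Σ = (-4) + (22) + (54) + (-24) = 48
Area = |Σ|/2 = 24.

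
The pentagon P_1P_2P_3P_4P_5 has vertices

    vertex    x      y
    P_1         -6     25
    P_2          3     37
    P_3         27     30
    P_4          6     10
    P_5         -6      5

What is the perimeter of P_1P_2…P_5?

|P_1P_2| = √((9)² + (12)²) = √225 = 15
|P_2P_3| = √((24)² + (-7)²) = √625 = 25
|P_3P_4| = √((-21)² + (-20)²) = √841 = 29
|P_4P_5| = √((-12)² + (-5)²) = √169 = 13
|P_5P_1| = √((0)² + (20)²) = √400 = 20
Perimeter = 15 + 25 + 29 + 13 + 20 = 102.

102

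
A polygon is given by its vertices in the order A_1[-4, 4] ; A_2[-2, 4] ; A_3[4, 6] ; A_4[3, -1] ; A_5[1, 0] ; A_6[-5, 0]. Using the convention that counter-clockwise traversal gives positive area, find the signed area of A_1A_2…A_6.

-38.5

Apply Gauss's area formula: 2A = Σ (x_i·y_{i+1} − x_{i+1}·y_i), indices taken mod 6.
A_1→A_2: (-4)(4) − (-2)(4) = -8
A_2→A_3: (-2)(6) − (4)(4) = -28
A_3→A_4: (4)(-1) − (3)(6) = -22
A_4→A_5: (3)(0) − (1)(-1) = 1
A_5→A_6: (1)(0) − (-5)(0) = 0
A_6→A_1: (-5)(4) − (-4)(0) = -20
Σ = -77
Signed area = Σ/2 = -38.5 (negative ⇒ clockwise traversal).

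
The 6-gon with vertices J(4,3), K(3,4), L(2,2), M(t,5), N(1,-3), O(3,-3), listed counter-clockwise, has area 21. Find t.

Write out the shoelace sum; only the two edges meeting at M involve t:
2·Area = [(2·5 − t·2) + (t·(-3) − 1·5)] + 32
       = -5·t + 37 = 42
⇒ t = -1.

-1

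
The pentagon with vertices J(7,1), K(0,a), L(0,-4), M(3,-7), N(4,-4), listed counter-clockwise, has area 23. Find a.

-2

Write out the shoelace sum; only the two edges meeting at K involve a:
2·Area = [(7·a − 0·1) + (0·(-4) − 0·a)] + 60
       = 7·a + 60 = 46
⇒ a = -2.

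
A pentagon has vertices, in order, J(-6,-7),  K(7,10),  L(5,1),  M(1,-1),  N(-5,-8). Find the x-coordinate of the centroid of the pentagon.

184/129

Apply the shoelace (surveyor's) formula. First the cross-terms c_i = x_i·y_{i+1} − x_{i+1}·y_i:
  -11, -43, -6, -13, -13  ⇒  2A = -86, A = -43.
Then Σ (x_i + x_{i+1})·c_i = -368, so x̄ = -368 / (6·(-43)) = 184/129.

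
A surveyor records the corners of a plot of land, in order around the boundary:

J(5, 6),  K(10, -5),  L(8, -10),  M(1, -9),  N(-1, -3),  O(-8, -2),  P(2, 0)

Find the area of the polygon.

Σ = (-85) + (-60) + (-62) + (-12) + (-22) + (4) + (12) = -225
Area = |Σ|/2 = 112.5.

112.5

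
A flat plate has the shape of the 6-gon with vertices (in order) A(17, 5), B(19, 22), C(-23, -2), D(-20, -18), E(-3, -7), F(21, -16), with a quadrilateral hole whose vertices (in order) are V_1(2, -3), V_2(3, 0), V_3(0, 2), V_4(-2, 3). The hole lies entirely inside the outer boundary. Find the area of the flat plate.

880

Outer boundary:
Σ = (279) + (468) + (374) + (86) + (195) + (377) = 1779
Area = |Σ|/2 = 889.5.
Hole:
Apply the shoelace (surveyor's) formula: 2A = Σ (x_i·y_{i+1} − x_{i+1}·y_i), indices taken mod 4.
Σ = (9) + (6) + (4) + (0) = 19
Area = |Σ|/2 = 9.5.
Net area = 889.5 − 9.5 = 880.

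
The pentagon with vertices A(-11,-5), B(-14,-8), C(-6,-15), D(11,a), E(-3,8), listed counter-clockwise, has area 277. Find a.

-6

Write out the shoelace sum; only the two edges meeting at D involve a:
2·Area = [((-6)·a − 11·(-15)) + (11·8 − (-3)·a)] + 283
       = -3·a + 536 = 554
⇒ a = -6.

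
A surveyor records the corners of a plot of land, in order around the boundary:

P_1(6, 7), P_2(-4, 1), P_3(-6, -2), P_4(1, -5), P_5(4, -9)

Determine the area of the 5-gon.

Apply the surveyor's formula: 2A = Σ (x_i·y_{i+1} − x_{i+1}·y_i), indices taken mod 5.
Σ = (34) + (14) + (32) + (11) + (82) = 173
Area = |Σ|/2 = 86.5.

86.5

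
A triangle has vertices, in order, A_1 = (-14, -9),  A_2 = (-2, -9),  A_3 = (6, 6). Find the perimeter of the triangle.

|A_1A_2| = √((12)² + (0)²) = √144 = 12
|A_2A_3| = √((8)² + (15)²) = √289 = 17
|A_3A_1| = √((-20)² + (-15)²) = √625 = 25
Perimeter = 12 + 17 + 25 = 54.

54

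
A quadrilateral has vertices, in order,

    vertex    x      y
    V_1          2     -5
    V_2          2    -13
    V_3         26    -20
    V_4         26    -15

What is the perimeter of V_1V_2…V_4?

|V_1V_2| = √((0)² + (-8)²) = √64 = 8
|V_2V_3| = √((24)² + (-7)²) = √625 = 25
|V_3V_4| = √((0)² + (5)²) = √25 = 5
|V_4V_1| = √((-24)² + (10)²) = √676 = 26
Perimeter = 8 + 25 + 5 + 26 = 64.

64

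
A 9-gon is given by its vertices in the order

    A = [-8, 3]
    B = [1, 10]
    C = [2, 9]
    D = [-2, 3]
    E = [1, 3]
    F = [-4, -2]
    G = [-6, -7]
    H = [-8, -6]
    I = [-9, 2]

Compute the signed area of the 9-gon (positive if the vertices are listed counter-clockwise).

-77

Apply Gauss's area formula: 2A = Σ (x_i·y_{i+1} − x_{i+1}·y_i), indices taken mod 9.
Σ = (-83) + (-11) + (24) + (-9) + (10) + (16) + (-20) + (-70) + (-11) = -154
Signed area = Σ/2 = -77 (negative ⇒ clockwise traversal).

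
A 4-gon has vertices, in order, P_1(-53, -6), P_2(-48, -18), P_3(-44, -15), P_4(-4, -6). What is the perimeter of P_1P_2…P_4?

108

|P_1P_2| = √((5)² + (-12)²) = √169 = 13
|P_2P_3| = √((4)² + (3)²) = √25 = 5
|P_3P_4| = √((40)² + (9)²) = √1681 = 41
|P_4P_1| = √((-49)² + (0)²) = √2401 = 49
Perimeter = 13 + 5 + 41 + 49 = 108.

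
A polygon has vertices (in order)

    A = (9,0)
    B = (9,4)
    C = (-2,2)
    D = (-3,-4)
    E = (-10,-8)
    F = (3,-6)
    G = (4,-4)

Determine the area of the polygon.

Apply the shoelace (surveyor's) formula: 2A = Σ (x_i·y_{i+1} − x_{i+1}·y_i), indices taken mod 7.
Σ = (36) + (26) + (14) + (-16) + (84) + (12) + (36) = 192
Area = |Σ|/2 = 96.

96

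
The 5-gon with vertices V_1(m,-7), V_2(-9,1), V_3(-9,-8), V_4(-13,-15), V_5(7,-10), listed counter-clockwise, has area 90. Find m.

-5

Write out the shoelace sum; only the two edges meeting at V_1 involve m:
2·Area = [(7·(-7) − m·(-10)) + (m·1 − (-9)·(-7))] + 347
       = 11·m + 235 = 180
⇒ m = -5.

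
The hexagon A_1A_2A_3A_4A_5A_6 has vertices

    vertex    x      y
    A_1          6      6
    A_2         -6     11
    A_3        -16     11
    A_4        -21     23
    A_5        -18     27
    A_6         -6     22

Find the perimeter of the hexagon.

74

|A_1A_2| = √((-12)² + (5)²) = √169 = 13
|A_2A_3| = √((-10)² + (0)²) = √100 = 10
|A_3A_4| = √((-5)² + (12)²) = √169 = 13
|A_4A_5| = √((3)² + (4)²) = √25 = 5
|A_5A_6| = √((12)² + (-5)²) = √169 = 13
|A_6A_1| = √((12)² + (-16)²) = √400 = 20
Perimeter = 13 + 10 + 13 + 5 + 13 + 20 = 74.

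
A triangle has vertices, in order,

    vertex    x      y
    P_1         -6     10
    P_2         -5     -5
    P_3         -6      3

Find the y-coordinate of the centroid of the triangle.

8/3

Apply the shoelace (surveyor's) formula. First the cross-terms c_i = x_i·y_{i+1} − x_{i+1}·y_i:
  80, -45, -42  ⇒  2A = -7, A = -3.5.
Then Σ (y_i + y_{i+1})·c_i = -56, so ȳ = -56 / (6·(-3.5)) = 8/3.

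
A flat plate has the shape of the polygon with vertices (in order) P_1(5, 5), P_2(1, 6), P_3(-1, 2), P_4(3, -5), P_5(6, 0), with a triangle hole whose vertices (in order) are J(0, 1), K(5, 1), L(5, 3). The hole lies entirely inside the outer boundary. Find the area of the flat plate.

41

Outer boundary:
P_1→P_2: (5)(6) − (1)(5) = 25
P_2→P_3: (1)(2) − (-1)(6) = 8
P_3→P_4: (-1)(-5) − (3)(2) = -1
P_4→P_5: (3)(0) − (6)(-5) = 30
P_5→P_1: (6)(5) − (5)(0) = 30
Σ = 92
Area = |Σ|/2 = 46.
Hole:
J→K: (0)(1) − (5)(1) = -5
K→L: (5)(3) − (5)(1) = 10
L→J: (5)(1) − (0)(3) = 5
Σ = 10
Area = |Σ|/2 = 5.
Net area = 46 − 5 = 41.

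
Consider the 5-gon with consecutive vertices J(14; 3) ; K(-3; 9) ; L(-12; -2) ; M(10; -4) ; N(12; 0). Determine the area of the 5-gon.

200.5

Σ = (135) + (114) + (68) + (48) + (36) = 401
Area = |Σ|/2 = 200.5.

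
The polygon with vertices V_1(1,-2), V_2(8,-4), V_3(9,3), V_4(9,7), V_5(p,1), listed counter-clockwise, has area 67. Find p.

The doubled signed area Σ (x_i y_{i+1} − x_{i+1} y_i) is linear in p.
With p=0 it equals 116; the coefficient of p is -9 (from the two edges through V_5).
So -9·p + 116 = 2·67 = 134 ⇒ p = -2.

-2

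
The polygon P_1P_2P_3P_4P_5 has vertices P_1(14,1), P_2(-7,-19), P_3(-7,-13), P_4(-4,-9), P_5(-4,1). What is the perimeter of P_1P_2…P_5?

|P_1P_2| = √((-21)² + (-20)²) = √841 = 29
|P_2P_3| = √((0)² + (6)²) = √36 = 6
|P_3P_4| = √((3)² + (4)²) = √25 = 5
|P_4P_5| = √((0)² + (10)²) = √100 = 10
|P_5P_1| = √((18)² + (0)²) = √324 = 18
Perimeter = 29 + 6 + 5 + 10 + 18 = 68.

68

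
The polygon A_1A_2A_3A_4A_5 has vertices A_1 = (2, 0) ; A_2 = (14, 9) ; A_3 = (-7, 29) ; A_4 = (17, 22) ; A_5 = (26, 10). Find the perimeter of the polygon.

|A_1A_2| = √((12)² + (9)²) = √225 = 15
|A_2A_3| = √((-21)² + (20)²) = √841 = 29
|A_3A_4| = √((24)² + (-7)²) = √625 = 25
|A_4A_5| = √((9)² + (-12)²) = √225 = 15
|A_5A_1| = √((-24)² + (-10)²) = √676 = 26
Perimeter = 15 + 29 + 25 + 15 + 26 = 110.

110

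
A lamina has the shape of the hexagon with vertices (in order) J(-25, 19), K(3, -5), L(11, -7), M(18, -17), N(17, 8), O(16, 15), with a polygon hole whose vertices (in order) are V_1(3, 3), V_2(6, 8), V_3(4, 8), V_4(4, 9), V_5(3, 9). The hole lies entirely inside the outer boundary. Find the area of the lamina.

Outer boundary:
Apply the surveyor's formula: 2A = Σ (x_i·y_{i+1} − x_{i+1}·y_i), indices taken mod 6.
Σ = (68) + (34) + (-61) + (433) + (127) + (679) = 1280
Area = |Σ|/2 = 640.
Hole:
V_1→V_2: (3)(8) − (6)(3) = 6
V_2→V_3: (6)(8) − (4)(8) = 16
V_3→V_4: (4)(9) − (4)(8) = 4
V_4→V_5: (4)(9) − (3)(9) = 9
V_5→V_1: (3)(3) − (3)(9) = -18
Σ = 17
Area = |Σ|/2 = 8.5.
Net area = 640 − 8.5 = 631.5.

631.5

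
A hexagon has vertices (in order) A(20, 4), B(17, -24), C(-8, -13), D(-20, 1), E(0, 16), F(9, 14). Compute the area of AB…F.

968.5

A→B: (20)(-24) − (17)(4) = -548
B→C: (17)(-13) − (-8)(-24) = -413
C→D: (-8)(1) − (-20)(-13) = -268
D→E: (-20)(16) − (0)(1) = -320
E→F: (0)(14) − (9)(16) = -144
F→A: (9)(4) − (20)(14) = -244
Σ = -1937
Area = |Σ|/2 = 968.5.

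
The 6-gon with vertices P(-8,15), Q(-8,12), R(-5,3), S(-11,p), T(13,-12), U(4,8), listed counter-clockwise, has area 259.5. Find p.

-1

The doubled signed area Σ (x_i y_{i+1} − x_{i+1} y_i) is linear in p.
With p=0 it equals 501; the coefficient of p is -18 (from the two edges through S).
So -18·p + 501 = 2·259.5 = 519 ⇒ p = -1.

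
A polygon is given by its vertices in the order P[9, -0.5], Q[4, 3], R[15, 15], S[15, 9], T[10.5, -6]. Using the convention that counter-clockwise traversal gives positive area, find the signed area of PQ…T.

Cross-terms: 29, 15, -90, -184.5, 48.75  ⇒  Σ = -181.75
Signed area = Σ/2 = -90.875 (negative ⇒ clockwise traversal).

-90.875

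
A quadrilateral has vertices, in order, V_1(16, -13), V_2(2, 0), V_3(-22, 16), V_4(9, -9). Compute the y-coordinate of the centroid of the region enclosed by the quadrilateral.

Apply the surveyor's formula. First the cross-terms c_i = x_i·y_{i+1} − x_{i+1}·y_i:
  26, 32, 54, 27  ⇒  2A = 139, A = 69.5.
Then Σ (y_i + y_{i+1})·c_i = -42, so ȳ = -42 / (6·69.5) = -14/139.

-14/139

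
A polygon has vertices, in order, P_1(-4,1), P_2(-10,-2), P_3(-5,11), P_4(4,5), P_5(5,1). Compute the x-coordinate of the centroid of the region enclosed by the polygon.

-479/183

Apply the surveyor's formula. First the cross-terms c_i = x_i·y_{i+1} − x_{i+1}·y_i:
  18, -120, -69, -21, 9  ⇒  2A = -183, A = -91.5.
Then Σ (x_i + x_{i+1})·c_i = 1437, so x̄ = 1437 / (6·(-91.5)) = -479/183.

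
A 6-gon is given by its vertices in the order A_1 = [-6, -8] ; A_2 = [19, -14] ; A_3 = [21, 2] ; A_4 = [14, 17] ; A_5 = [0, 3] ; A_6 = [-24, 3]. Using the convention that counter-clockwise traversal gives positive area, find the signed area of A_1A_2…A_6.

610.5

Apply the surveyor's formula: 2A = Σ (x_i·y_{i+1} − x_{i+1}·y_i), indices taken mod 6.
Cross-terms: 236, 332, 329, 42, 72, 210  ⇒  Σ = 1221
Signed area = Σ/2 = 610.5 (positive ⇒ counter-clockwise traversal).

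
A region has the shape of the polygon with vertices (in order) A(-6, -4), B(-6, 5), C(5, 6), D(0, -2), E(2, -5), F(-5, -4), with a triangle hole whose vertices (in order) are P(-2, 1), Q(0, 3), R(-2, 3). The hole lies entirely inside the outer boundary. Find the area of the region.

Outer boundary:
Apply the shoelace (surveyor's) formula: 2A = Σ (x_i·y_{i+1} − x_{i+1}·y_i), indices taken mod 6.
Cross-terms: -54, -61, -10, 4, -33, -4  ⇒  Σ = -158
Area = |Σ|/2 = 79.
Hole:
Cross-terms: -6, 6, 4  ⇒  Σ = 4
Area = |Σ|/2 = 2.
Net area = 79 − 2 = 77.

77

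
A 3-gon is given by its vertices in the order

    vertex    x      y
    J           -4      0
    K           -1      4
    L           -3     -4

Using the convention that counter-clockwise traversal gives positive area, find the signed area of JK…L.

Apply the surveyor's formula: 2A = Σ (x_i·y_{i+1} − x_{i+1}·y_i), indices taken mod 3.
J→K: (-4)(4) − (-1)(0) = -16
K→L: (-1)(-4) − (-3)(4) = 16
L→J: (-3)(0) − (-4)(-4) = -16
Σ = -16
Signed area = Σ/2 = -8 (negative ⇒ clockwise traversal).

-8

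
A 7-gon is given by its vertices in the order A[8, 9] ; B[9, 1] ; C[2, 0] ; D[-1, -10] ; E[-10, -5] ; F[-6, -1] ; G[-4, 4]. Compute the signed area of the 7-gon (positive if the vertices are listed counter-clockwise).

-153

A→B: (8)(1) − (9)(9) = -73
B→C: (9)(0) − (2)(1) = -2
C→D: (2)(-10) − (-1)(0) = -20
D→E: (-1)(-5) − (-10)(-10) = -95
E→F: (-10)(-1) − (-6)(-5) = -20
F→G: (-6)(4) − (-4)(-1) = -28
G→A: (-4)(9) − (8)(4) = -68
Σ = -306
Signed area = Σ/2 = -153 (negative ⇒ clockwise traversal).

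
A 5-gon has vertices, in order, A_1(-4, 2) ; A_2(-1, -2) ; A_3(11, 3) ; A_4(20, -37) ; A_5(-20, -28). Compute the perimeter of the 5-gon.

|A_1A_2| = √((3)² + (-4)²) = √25 = 5
|A_2A_3| = √((12)² + (5)²) = √169 = 13
|A_3A_4| = √((9)² + (-40)²) = √1681 = 41
|A_4A_5| = √((-40)² + (9)²) = √1681 = 41
|A_5A_1| = √((16)² + (30)²) = √1156 = 34
Perimeter = 5 + 13 + 41 + 41 + 34 = 134.

134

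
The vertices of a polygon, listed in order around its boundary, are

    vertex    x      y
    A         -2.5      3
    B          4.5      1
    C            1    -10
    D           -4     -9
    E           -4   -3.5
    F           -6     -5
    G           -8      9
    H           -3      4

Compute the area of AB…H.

Cross-terms: -16, -46, -49, -22, -1, -94, -5, 1  ⇒  Σ = -232
Area = |Σ|/2 = 116.

116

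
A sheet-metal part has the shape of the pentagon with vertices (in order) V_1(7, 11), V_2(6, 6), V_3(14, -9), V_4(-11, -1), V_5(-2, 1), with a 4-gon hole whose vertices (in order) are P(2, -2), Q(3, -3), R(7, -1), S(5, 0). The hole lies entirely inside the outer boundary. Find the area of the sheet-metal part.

152

Outer boundary:
Apply Gauss's area formula: 2A = Σ (x_i·y_{i+1} − x_{i+1}·y_i), indices taken mod 5.
Σ = (-24) + (-138) + (-113) + (-13) + (-29) = -317
Area = |Σ|/2 = 158.5.
Hole:
Cross-terms: 0, 18, 5, -10  ⇒  Σ = 13
Area = |Σ|/2 = 6.5.
Net area = 158.5 − 6.5 = 152.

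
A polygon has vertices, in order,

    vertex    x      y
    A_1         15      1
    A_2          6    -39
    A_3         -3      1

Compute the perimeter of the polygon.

|A_1A_2| = √((-9)² + (-40)²) = √1681 = 41
|A_2A_3| = √((-9)² + (40)²) = √1681 = 41
|A_3A_1| = √((18)² + (0)²) = √324 = 18
Perimeter = 41 + 41 + 18 = 100.

100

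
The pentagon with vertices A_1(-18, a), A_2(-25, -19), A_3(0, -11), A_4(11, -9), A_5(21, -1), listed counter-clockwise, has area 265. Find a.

Write out the shoelace sum; only the two edges meeting at A_1 involve a:
2·Area = [(21·a − (-18)·(-1)) + ((-18)·(-19) − (-25)·a)] + 574
       = 46·a + 898 = 530
⇒ a = -8.

-8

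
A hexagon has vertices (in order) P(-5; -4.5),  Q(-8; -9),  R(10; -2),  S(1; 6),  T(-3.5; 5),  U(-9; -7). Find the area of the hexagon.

139

P→Q: (-5)(-9) − (-8)(-4.5) = 9
Q→R: (-8)(-2) − (10)(-9) = 106
R→S: (10)(6) − (1)(-2) = 62
S→T: (1)(5) − (-3.5)(6) = 26
T→U: (-3.5)(-7) − (-9)(5) = 69.5
U→P: (-9)(-4.5) − (-5)(-7) = 5.5
Σ = 278
Area = |Σ|/2 = 139.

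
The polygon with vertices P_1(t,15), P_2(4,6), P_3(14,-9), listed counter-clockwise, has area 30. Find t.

The doubled signed area Σ (x_i y_{i+1} − x_{i+1} y_i) is linear in t.
With t=0 it equals 30; the coefficient of t is 15 (from the two edges through P_1).
So 15·t + 30 = 2·30 = 60 ⇒ t = 2.

2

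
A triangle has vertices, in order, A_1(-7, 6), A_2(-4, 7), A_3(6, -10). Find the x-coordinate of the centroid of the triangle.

-5/3

Apply the shoelace formula. First the cross-terms c_i = x_i·y_{i+1} − x_{i+1}·y_i:
  -25, -2, -34  ⇒  2A = -61, A = -30.5.
Then Σ (x_i + x_{i+1})·c_i = 305, so x̄ = 305 / (6·(-30.5)) = -5/3.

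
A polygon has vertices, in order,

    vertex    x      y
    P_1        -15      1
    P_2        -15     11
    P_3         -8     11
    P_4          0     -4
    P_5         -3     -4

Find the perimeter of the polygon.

|P_1P_2| = √((0)² + (10)²) = √100 = 10
|P_2P_3| = √((7)² + (0)²) = √49 = 7
|P_3P_4| = √((8)² + (-15)²) = √289 = 17
|P_4P_5| = √((-3)² + (0)²) = √9 = 3
|P_5P_1| = √((-12)² + (5)²) = √169 = 13
Perimeter = 10 + 7 + 17 + 3 + 13 = 50.

50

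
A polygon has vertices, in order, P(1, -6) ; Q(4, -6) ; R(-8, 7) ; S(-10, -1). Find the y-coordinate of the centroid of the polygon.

-65/137

Apply the surveyor's formula. First the cross-terms c_i = x_i·y_{i+1} − x_{i+1}·y_i:
  18, -20, 78, 61  ⇒  2A = 137, A = 68.5.
Then Σ (y_i + y_{i+1})·c_i = -195, so ȳ = -195 / (6·68.5) = -65/137.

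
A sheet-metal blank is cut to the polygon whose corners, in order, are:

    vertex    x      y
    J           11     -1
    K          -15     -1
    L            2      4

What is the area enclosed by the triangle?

65

Σ = (-26) + (-58) + (-46) = -130
Area = |Σ|/2 = 65.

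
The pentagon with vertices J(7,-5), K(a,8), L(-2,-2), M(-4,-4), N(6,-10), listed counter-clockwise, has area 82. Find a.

-4

The doubled signed area Σ (x_i y_{i+1} − x_{i+1} y_i) is linear in a.
With a=0 it equals 176; the coefficient of a is 3 (from the two edges through K).
So 3·a + 176 = 2·82 = 164 ⇒ a = -4.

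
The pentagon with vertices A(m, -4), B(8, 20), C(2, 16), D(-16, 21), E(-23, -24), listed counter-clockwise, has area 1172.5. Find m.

22

Write out the shoelace sum; only the two edges meeting at A involve m:
2·Area = [((-23)·(-4) − m·(-24)) + (m·20 − 8·(-4))] + 1253
       = 44·m + 1377 = 2345
⇒ m = 22.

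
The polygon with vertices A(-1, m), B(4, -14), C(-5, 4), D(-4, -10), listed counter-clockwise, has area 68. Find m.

-15

Write out the shoelace sum; only the two edges meeting at A involve m:
2·Area = [((-4)·m − (-1)·(-10)) + ((-1)·(-14) − 4·m)] + 12
       = -8·m + 16 = 136
⇒ m = -15.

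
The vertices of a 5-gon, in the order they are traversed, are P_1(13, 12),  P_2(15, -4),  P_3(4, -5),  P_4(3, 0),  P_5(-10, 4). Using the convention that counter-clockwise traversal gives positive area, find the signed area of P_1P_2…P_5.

P_1→P_2: (13)(-4) − (15)(12) = -232
P_2→P_3: (15)(-5) − (4)(-4) = -59
P_3→P_4: (4)(0) − (3)(-5) = 15
P_4→P_5: (3)(4) − (-10)(0) = 12
P_5→P_1: (-10)(12) − (13)(4) = -172
Σ = -436
Signed area = Σ/2 = -218 (negative ⇒ clockwise traversal).

-218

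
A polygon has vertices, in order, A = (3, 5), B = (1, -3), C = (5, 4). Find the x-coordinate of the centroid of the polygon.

3

Apply the shoelace formula. First the cross-terms c_i = x_i·y_{i+1} − x_{i+1}·y_i:
  -14, 19, 13  ⇒  2A = 18, A = 9.
Then Σ (x_i + x_{i+1})·c_i = 162, so x̄ = 162 / (6·9) = 3.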